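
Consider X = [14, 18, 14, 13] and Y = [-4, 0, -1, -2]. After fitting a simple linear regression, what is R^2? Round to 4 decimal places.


After computing the OLS fit (b0=-9.0000, b1=0.4915):
SSres = 5.1864, SStot = 8.7500.
R^2 = 1 - 5.1864/8.7500 = 0.4073.

0.4073


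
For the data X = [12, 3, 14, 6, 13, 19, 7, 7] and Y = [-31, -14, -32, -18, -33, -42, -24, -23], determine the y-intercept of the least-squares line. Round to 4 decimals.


First find the slope: b1 = -1.7051.
Means: xbar = 10.1250, ybar = -27.1250.
b0 = ybar - b1 * xbar = -27.1250 - -1.7051 * 10.1250 = -9.8607.

-9.8607


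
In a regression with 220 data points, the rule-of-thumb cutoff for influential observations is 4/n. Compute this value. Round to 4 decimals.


Cook's distance cutoff = 4/n = 4/220.
= 0.0182.

0.0182


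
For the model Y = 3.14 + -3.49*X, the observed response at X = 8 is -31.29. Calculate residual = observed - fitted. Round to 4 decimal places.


Predicted = 3.14 + -3.49 * 8 = -24.7800.
Residual = -31.29 - -24.7800 = -6.5100.

-6.5100


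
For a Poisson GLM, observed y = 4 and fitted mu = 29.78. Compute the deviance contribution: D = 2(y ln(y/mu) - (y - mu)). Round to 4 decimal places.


Compute y*ln(y/mu) = 4*ln(4/29.78) = 4*-2.007543 = -8.030172.
y - mu = -25.78.
D = 2*(-8.030172 - (-25.78)) = 35.499656, which rounds to 35.4997.

35.4997


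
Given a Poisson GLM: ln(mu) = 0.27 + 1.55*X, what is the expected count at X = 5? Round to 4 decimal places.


eta = 0.27 + 1.55 * 5 = 8.0200.
mu = exp(8.0200) = 3041.1773.

3041.1773


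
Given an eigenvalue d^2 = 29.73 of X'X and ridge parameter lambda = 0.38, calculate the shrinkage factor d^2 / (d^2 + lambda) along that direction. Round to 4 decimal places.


Compute the denominator: 29.73 + 0.38 = 30.1100.
Shrinkage factor = 29.73 / 30.1100 = 0.9874.

0.9874


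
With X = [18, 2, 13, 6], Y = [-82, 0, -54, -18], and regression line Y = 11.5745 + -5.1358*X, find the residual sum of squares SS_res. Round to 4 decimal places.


For each point, residual = actual - predicted.
Residuals: [-1.1301, -1.3029, 1.1909, 1.2403].
Sum of squared residuals = 5.9313.

5.9313


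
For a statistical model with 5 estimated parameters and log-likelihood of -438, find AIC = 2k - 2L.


AIC = 2*5 - 2*(-438).
= 10 + 876 = 886.

886


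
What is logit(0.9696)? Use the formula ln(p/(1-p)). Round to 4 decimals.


1 - p = 0.0304.
p/(1-p) = 31.8947.
logit = ln(31.8947) = 3.4624.

3.4624


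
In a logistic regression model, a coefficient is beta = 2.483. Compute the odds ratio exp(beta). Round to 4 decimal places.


exp(2.483) = 11.9771.
So the odds ratio is 11.9771.

11.9771


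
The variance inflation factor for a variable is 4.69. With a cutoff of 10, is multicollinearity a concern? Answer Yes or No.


The threshold is 10.
VIF = 4.69 is < 10.
Multicollinearity indication: No.

No


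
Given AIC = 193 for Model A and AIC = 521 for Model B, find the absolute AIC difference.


Absolute difference = |193 - 521| = 328.
The model with lower AIC (A) is preferred.

328


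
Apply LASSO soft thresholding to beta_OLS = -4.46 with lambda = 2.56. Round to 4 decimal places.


|beta_OLS| = 4.46.
lambda = 2.56.
Since |beta| > lambda, coefficient = sign(beta)*(|beta| - lambda) = -1.9000.
Result = -1.9000.

-1.9000


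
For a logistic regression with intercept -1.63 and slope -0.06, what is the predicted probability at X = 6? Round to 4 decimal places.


Compute z = -1.63 + (-0.06)(6) = -1.9900.
exp(-z) = 7.3155.
P = 1/(1 + 7.3155) = 0.1203.

0.1203


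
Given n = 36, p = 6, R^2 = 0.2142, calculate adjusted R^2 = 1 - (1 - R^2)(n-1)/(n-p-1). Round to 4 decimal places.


Plug in: Adj R^2 = 1 - (1 - 0.2142) * 35/29.
= 1 - 0.7858 * 35/29
= 1 - 27.5030 / 29
= 1 - 0.9484 = 0.0516.

0.0516


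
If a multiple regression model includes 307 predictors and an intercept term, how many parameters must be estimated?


Total coefficients = number of predictors + 1 (for the intercept).
= 307 + 1 = 308.

308


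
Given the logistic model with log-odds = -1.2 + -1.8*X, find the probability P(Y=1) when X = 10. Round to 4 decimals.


z = -1.2 + -1.8 * 10 = -19.2000.
Sigmoid: P = 1 / (1 + exp(19.2000)) = 0.0000.

0.0000


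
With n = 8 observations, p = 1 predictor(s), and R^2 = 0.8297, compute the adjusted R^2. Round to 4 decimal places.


Plug in: Adj R^2 = 1 - (1 - 0.8297) * 7/6.
= 1 - 0.1703 * 7/6
= 1 - 1.1921 / 6
= 1 - 0.1987 = 0.8013.

0.8013


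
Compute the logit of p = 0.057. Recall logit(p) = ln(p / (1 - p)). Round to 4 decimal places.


The odds are p/(1-p) = 0.057 / 0.943 = 0.0604.
logit(p) = ln(0.0604) = -2.8060.

-2.8060


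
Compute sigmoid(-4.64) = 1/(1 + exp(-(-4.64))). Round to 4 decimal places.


exp(4.6400) = 103.5443.
1 + exp(-z) = 104.5443.
sigmoid = 1/104.5443 = 0.0096.

0.0096


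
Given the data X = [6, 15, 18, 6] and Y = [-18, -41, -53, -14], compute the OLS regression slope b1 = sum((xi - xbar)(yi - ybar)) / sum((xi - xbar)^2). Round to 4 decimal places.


First compute the means: xbar = 11.2500, ybar = -31.5000.
Then S_xx = sum((xi - xbar)^2) = 114.7500.
S_xy = sum((xi - xbar)(yi - ybar)) = -343.5000.
b1 = S_xy / S_xx = -343.5000 / 114.7500 = -2.9935.

-2.9935


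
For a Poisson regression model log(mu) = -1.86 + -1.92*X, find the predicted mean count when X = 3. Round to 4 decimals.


eta = -1.86 + -1.92 * 3 = -7.6200.
mu = exp(-7.6200) = 0.0005.

0.0005


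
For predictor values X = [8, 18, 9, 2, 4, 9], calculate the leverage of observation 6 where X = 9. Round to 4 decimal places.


Mean of X: xbar = 8.3333.
SXX = 153.3333.
For X = 9: h = 1/6 + (9 - 8.3333)^2/153.3333 = 0.1696.

0.1696


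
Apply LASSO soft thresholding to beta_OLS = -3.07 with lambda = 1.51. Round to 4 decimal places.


Check: |-3.07| = 3.07 vs lambda = 1.51.
Since |beta| > lambda, coefficient = sign(beta)*(|beta| - lambda) = -1.5600.
Soft-thresholded coefficient = -1.5600.

-1.5600


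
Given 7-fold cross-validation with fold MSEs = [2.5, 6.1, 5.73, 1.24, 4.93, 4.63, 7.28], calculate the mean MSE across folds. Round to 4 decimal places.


Sum of fold MSEs = 32.4100.
Average = 32.4100 / 7 = 4.6300.

4.6300


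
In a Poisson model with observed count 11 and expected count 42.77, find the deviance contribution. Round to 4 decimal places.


y/mu = 11/42.77 = 0.257190 (approx.), and ln(11/42.77) = -1.357942.
y * ln(y/mu) = 11 * -1.357942 = -14.937362.
y - mu = -31.77.
D = 2 * (-14.937362 - -31.77) = 33.665276, which rounds to 33.6653.

33.6653


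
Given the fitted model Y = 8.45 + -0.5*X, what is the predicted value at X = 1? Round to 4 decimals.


Plug X = 1 into Y = 8.45 + -0.5*X:
Y = 8.45 + -0.5000 = 7.9500.

7.9500


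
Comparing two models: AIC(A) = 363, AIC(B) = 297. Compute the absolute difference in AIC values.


Compute |363 - 297| = 66.
Model B has the smaller AIC.

66


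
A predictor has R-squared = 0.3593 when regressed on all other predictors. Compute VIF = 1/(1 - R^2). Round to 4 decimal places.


Using VIF = 1/(1 - R^2_j):
1 - 0.3593 = 0.6407.
VIF = 1.5608.

1.5608


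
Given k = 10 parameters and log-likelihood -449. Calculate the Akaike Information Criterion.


AIC = 2k - 2*loglik = 2(10) - 2(-449).
= 20 + 898 = 918.

918


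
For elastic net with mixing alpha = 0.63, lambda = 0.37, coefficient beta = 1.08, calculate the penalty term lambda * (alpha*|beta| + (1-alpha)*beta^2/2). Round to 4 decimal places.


L1 component = 0.63 * |1.08| = 0.6804.
L2 component = 0.37 * 1.08^2 / 2 = 0.2158.
Penalty = 0.37 * (0.6804 + 0.2158) = 0.37 * 0.8962 = 0.3316.

0.3316


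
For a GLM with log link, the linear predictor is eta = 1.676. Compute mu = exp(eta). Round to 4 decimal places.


Apply the inverse link:
mu = e^1.676 = 5.3441.

5.3441


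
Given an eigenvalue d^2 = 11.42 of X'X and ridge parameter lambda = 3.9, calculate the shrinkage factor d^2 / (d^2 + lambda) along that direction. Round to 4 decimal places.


d^2 + lambda = 11.42 + 3.9 = 15.3200.
Shrinkage factor = 11.42/15.3200 = 0.7454.

0.7454


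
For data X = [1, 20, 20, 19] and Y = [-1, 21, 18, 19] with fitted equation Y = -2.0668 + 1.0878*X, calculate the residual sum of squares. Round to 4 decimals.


Predicted values from Y = -2.0668 + 1.0878*X.
Residuals: [-0.0210, 1.3108, -1.6892, 0.3986].
SSres = 4.7309.

4.7309


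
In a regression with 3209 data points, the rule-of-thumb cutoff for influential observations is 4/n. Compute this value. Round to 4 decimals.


The threshold is 4/n.
4/3209 = 0.0012.

0.0012


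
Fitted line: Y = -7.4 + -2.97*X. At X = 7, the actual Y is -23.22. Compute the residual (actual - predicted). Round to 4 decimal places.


Predicted = -7.4 + -2.97 * 7 = -28.1900.
Residual = -23.22 - -28.1900 = 4.9700.

4.9700


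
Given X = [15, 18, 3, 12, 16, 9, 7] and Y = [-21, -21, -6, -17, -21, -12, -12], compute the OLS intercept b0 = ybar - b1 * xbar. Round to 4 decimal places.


Compute b1 = -1.0699 from the OLS formula.
With xbar = 11.4286 and ybar = -15.7143, the intercept is:
b0 = -15.7143 - -1.0699 * 11.4286 = -3.4868.

-3.4868


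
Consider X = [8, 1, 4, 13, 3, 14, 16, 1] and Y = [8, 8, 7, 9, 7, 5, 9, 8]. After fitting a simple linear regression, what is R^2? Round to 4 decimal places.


The fitted line is Y = 7.5534 + 0.0095*X.
SSres = 11.8511, SStot = 11.8750.
R^2 = 1 - SSres/SStot = 0.0020.

0.0020


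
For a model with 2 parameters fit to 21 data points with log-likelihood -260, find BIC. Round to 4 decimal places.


k * ln(n) = 2 * ln(21) = 2 * 3.044522 = 6.089044.
-2 * loglik = -2 * (-260) = 520.
BIC = 6.089044 + 520 = 526.089044, which rounds to 526.0890.

526.0890


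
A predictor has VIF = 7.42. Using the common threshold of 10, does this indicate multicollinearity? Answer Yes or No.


The threshold is 10.
VIF = 7.42 is < 10.
Multicollinearity indication: No.

No


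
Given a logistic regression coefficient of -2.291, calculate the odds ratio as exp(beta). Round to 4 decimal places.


The odds ratio is computed as:
OR = e^(-2.291) = 0.1012.

0.1012


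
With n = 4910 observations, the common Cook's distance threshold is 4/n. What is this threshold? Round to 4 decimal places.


Using the rule of thumb:
Threshold = 4 / 4910 = 0.0008.

0.0008


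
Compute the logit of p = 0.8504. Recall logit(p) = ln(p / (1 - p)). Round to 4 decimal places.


Compute the odds: 0.8504/0.1496 = 5.6845.
Take the natural log: ln(5.6845) = 1.7377.

1.7377


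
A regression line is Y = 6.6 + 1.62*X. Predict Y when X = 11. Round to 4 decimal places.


Predicted value:
Y = 6.6 + (1.62)(11) = 6.6 + 17.8200 = 24.4200.

24.4200


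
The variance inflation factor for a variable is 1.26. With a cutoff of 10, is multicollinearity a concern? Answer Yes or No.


Check: VIF = 1.26 vs threshold = 10.
Since 1.26 < 10, the answer is No.

No


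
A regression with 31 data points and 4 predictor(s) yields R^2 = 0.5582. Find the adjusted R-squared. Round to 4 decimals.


Using the formula:
(1 - 0.5582) = 0.4418.
Multiply by 30/26: 0.4418 * 30 = 13.2540, then 13.2540 / 26 = 0.5098.
Adj R^2 = 1 - 0.5098 = 0.4902.

0.4902


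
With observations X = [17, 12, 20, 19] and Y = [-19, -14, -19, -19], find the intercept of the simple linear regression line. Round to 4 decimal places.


Compute b1 = -0.6579 from the OLS formula.
With xbar = 17.0000 and ybar = -17.7500, the intercept is:
b0 = -17.7500 - -0.6579 * 17.0000 = -6.5658.

-6.5658


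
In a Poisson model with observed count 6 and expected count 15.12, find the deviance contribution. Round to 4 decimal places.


y/mu = 6/15.12 = 0.396825 (approx.), and ln(6/15.12) = -0.924259.
y * ln(y/mu) = 6 * -0.924259 = -5.545554.
y - mu = -9.12.
D = 2 * (-5.545554 - -9.12) = 7.148892, which rounds to 7.1489.

7.1489


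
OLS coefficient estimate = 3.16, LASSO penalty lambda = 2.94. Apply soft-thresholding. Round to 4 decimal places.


Check: |3.16| = 3.16 vs lambda = 2.94.
Since |beta| > lambda, coefficient = sign(beta)*(|beta| - lambda) = 0.2200.
Soft-thresholded coefficient = 0.2200.

0.2200


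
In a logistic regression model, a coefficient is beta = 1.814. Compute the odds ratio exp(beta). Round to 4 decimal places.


The odds ratio is computed as:
OR = e^(1.814) = 6.1349.

6.1349


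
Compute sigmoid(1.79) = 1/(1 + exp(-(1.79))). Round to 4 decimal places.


First, exp(-1.7900) = 0.1670.
Then sigma(z) = 1/(1 + 0.1670) = 0.8569.

0.8569


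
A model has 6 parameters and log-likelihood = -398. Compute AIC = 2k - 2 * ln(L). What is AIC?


AIC = 2k - 2*loglik = 2(6) - 2(-398).
= 12 + 796 = 808.

808


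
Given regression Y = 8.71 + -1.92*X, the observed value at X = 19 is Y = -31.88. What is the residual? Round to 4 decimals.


Compute yhat = 8.71 + (-1.92)(19) = -27.7700.
Residual = actual - predicted = -31.88 - -27.7700 = -4.1100.

-4.1100


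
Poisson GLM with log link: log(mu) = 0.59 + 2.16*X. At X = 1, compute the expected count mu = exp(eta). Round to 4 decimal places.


eta = 0.59 + 2.16 * 1 = 2.7500.
mu = exp(2.7500) = 15.6426.

15.6426


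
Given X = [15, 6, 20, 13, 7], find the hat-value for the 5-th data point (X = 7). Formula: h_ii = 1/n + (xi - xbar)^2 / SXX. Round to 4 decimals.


Compute xbar = 12.2000 with n = 5 observations.
SXX = 134.8000.
Leverage = 1/5 + (7 - 12.2000)^2/134.8000 = 0.4006.

0.4006


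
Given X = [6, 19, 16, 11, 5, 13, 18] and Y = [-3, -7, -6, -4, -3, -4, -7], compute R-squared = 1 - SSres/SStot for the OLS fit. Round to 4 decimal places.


The fitted line is Y = -1.0277 + -0.3046*X.
SSres = 1.6246, SStot = 18.8571.
R^2 = 1 - SSres/SStot = 0.9138.

0.9138


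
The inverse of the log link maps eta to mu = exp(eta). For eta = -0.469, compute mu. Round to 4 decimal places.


mu = exp(eta) = exp(-0.469).
= 0.6256.

0.6256


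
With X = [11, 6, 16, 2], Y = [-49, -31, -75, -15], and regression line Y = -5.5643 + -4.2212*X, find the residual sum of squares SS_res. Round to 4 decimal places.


For each point, residual = actual - predicted.
Residuals: [2.9975, -0.1085, -1.8965, -0.9933].
Sum of squared residuals = 13.5801.

13.5801


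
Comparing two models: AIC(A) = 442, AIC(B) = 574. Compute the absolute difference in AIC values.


|AIC_A - AIC_B| = |442 - 574| = 132.
Model A is preferred (lower AIC).

132


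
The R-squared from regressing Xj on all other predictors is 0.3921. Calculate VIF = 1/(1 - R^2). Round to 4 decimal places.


VIF = 1 / (1 - 0.3921).
= 1 / 0.6079 = 1.6450.

1.6450


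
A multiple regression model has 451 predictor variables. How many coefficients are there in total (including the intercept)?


Total coefficients = number of predictors + 1 (for the intercept).
= 451 + 1 = 452.

452


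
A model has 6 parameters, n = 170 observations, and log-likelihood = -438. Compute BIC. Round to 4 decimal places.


Compute k*ln(n) = 6*ln(170) = 6*5.135798 = 30.814788.
Then -2*loglik = 876.
BIC = 30.814788 + 876 = 906.814788, which rounds to 906.8148.

906.8148


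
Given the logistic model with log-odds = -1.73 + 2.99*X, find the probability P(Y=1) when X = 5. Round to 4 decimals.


z = -1.73 + 2.99 * 5 = 13.2200.
Sigmoid: P = 1 / (1 + exp(-13.2200)) = 1.0000.

1.0000


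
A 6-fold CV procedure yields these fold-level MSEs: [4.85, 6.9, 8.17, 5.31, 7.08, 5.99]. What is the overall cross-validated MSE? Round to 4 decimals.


Total MSE across folds = 38.3000.
CV-MSE = 38.3000/6 = 6.3833.

6.3833


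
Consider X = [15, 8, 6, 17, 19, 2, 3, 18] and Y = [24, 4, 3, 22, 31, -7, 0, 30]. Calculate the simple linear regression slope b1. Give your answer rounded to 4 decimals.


Calculate xbar = 11.0000, ybar = 13.3750.
S_xx = 344.0000, S_xy = 722.0000.
Using b1 = S_xy / S_xx = 722.0000 / 344.0000, we get b1 = 2.0988.

2.0988


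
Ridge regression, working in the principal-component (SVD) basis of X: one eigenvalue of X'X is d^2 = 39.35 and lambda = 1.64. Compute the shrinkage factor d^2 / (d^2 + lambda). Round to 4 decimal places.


Compute the denominator: 39.35 + 1.64 = 40.9900.
Shrinkage factor = 39.35 / 40.9900 = 0.9600.

0.9600


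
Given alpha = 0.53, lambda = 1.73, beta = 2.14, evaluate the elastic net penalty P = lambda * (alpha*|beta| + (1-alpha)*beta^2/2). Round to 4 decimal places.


Compute:
L1 = 0.53 * 2.14 = 1.1342.
L2 = 0.47 * 2.14^2 / 2 = 1.0762.
Penalty = 1.73 * (1.1342 + 1.0762) = 3.8240.

3.8240


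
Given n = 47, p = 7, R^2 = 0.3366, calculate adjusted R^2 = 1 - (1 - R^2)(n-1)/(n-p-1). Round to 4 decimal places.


Plug in: Adj R^2 = 1 - (1 - 0.3366) * 46/39.
= 1 - 0.6634 * 46/39
= 1 - 30.5164 / 39
= 1 - 0.7825 = 0.2175.

0.2175


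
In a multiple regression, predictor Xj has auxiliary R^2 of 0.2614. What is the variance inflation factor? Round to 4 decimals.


Denominator: 1 - 0.2614 = 0.7386.
VIF = 1 / 0.7386 = 1.3539.

1.3539


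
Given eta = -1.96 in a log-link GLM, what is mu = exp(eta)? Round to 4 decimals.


The inverse log link gives:
mu = exp(-1.96) = 0.1409.

0.1409


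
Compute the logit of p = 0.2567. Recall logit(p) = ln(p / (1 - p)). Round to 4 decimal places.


Compute the odds: 0.2567/0.7433 = 0.3454.
Take the natural log: ln(0.3454) = -1.0632.

-1.0632


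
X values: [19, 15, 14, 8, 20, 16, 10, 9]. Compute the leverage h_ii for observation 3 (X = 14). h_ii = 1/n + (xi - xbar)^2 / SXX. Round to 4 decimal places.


Compute xbar = 13.8750 with n = 8 observations.
SXX = 142.8750.
Leverage = 1/8 + (14 - 13.8750)^2/142.8750 = 0.1251.

0.1251


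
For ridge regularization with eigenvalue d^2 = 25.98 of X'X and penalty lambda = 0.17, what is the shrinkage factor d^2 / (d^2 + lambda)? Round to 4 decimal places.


Denominator = d^2 + lambda = 25.98 + 0.17 = 26.1500.
Shrinkage = 25.98 / 26.1500 = 0.9935.

0.9935


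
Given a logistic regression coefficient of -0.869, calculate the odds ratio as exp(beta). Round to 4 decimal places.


The odds ratio is computed as:
OR = e^(-0.869) = 0.4194.

0.4194


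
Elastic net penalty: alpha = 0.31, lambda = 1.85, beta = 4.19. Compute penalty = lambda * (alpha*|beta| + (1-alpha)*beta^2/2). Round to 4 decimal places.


L1 component = 0.31 * |4.19| = 1.2989.
L2 component = 0.69 * 4.19^2 / 2 = 6.0569.
Penalty = 1.85 * (1.2989 + 6.0569) = 1.85 * 7.3558 = 13.6081.

13.6081


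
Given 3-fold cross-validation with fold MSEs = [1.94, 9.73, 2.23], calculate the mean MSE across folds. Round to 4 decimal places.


Sum of fold MSEs = 13.9000.
Average = 13.9000 / 3 = 4.6333.

4.6333


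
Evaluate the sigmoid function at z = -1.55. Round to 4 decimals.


exp(1.5500) = 4.7115.
1 + exp(-z) = 5.7115.
sigmoid = 1/5.7115 = 0.1751.

0.1751


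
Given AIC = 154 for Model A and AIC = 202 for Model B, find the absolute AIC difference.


Absolute difference = |154 - 202| = 48.
The model with lower AIC (A) is preferred.

48


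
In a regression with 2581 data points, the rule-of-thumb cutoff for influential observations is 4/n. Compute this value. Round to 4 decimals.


Cook's distance cutoff = 4/n = 4/2581.
= 0.0015.

0.0015


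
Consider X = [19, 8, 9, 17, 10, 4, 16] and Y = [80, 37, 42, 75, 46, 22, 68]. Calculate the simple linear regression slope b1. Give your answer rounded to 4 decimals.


Calculate xbar = 11.8571, ybar = 52.8571.
S_xx = 182.8571, S_xy = 717.8571.
Using b1 = S_xy / S_xx = 717.8571 / 182.8571, we get b1 = 3.9258.

3.9258


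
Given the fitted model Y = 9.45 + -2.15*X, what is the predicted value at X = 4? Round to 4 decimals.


Substitute X = 4 into the equation:
Y = 9.45 + -2.15 * 4 = 9.45 + -8.6000 = 0.8500.

0.8500


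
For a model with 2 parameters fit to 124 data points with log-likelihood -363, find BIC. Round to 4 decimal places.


ln(124) = 4.820282.
k * ln(n) = 2 * 4.820282 = 9.640564.
-2L = 726.
BIC = 9.640564 + 726 = 735.640564, which rounds to 735.6406.

735.6406


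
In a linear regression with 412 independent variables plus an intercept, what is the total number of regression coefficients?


Total coefficients = number of predictors + 1 (for the intercept).
= 412 + 1 = 413.

413


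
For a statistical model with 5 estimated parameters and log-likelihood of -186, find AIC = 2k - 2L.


Compute:
2k = 2*5 = 10.
-2*loglik = -2*(-186) = 372.
AIC = 10 + 372 = 382.

382


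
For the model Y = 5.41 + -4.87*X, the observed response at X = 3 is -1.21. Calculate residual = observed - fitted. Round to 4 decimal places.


Fitted value at X = 3 is yhat = 5.41 + -4.87*3 = -9.2000.
Residual = -1.21 - -9.2000 = 7.9900.

7.9900


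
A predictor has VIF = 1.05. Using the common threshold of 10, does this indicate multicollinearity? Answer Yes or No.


Compare VIF = 1.05 to the threshold of 10.
1.05 < 10, so the answer is No.

No


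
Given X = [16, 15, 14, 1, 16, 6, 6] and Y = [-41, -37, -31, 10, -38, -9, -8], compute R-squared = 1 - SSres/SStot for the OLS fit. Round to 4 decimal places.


After computing the OLS fit (b0=11.8812, b1=-3.2050):
SSres = 14.0287, SStot = 2312.0000.
R^2 = 1 - 14.0287/2312.0000 = 0.9939.

0.9939


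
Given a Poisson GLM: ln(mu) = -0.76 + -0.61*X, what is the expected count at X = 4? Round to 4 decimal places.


Compute eta = -0.76 + -0.61 * 4 = -3.2000.
Apply inverse link: mu = e^-3.2000 = 0.0408.

0.0408


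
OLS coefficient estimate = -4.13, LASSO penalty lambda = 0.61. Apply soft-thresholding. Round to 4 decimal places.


Absolute value: |-4.13| = 4.13.
Compare to lambda = 0.61.
Since |beta| > lambda, coefficient = sign(beta)*(|beta| - lambda) = -3.5200.

-3.5200


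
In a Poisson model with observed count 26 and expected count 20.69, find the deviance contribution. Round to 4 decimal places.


Compute y*ln(y/mu) = 26*ln(26/20.69) = 26*0.228446 = 5.939596.
y - mu = 5.31.
D = 2*(5.939596 - (5.31)) = 1.259192, which rounds to 1.2592.

1.2592


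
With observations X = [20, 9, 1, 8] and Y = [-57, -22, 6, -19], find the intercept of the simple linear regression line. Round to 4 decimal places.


The slope is b1 = -3.2973.
Sample means are xbar = 9.5000 and ybar = -23.0000.
Intercept: b0 = -23.0000 - (-3.2973)(9.5000) = 8.3243.

8.3243


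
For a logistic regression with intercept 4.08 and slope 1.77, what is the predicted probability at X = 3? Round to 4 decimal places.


z = 4.08 + 1.77 * 3 = 9.3900.
Sigmoid: P = 1 / (1 + exp(-9.3900)) = 0.9999.

0.9999


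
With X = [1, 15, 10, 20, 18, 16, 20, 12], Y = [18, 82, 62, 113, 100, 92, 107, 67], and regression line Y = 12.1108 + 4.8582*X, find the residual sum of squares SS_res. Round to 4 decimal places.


Predicted values from Y = 12.1108 + 4.8582*X.
Residuals: [1.0310, -2.9838, 1.3072, 3.7252, 0.4416, 2.1580, -2.2748, -3.4092].
SSres = 47.2012.

47.2012


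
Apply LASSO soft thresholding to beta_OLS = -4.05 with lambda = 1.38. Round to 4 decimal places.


Check: |-4.05| = 4.05 vs lambda = 1.38.
Since |beta| > lambda, coefficient = sign(beta)*(|beta| - lambda) = -2.6700.
Soft-thresholded coefficient = -2.6700.

-2.6700


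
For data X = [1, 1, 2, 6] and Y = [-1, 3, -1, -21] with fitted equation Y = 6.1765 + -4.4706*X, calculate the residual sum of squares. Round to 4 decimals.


Predicted values from Y = 6.1765 + -4.4706*X.
Residuals: [-2.7059, 1.2941, 1.7647, -0.3529].
SSres = 12.2353.

12.2353


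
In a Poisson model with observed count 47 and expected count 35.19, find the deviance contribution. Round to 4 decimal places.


y/mu = 47/35.19 = 1.335607 (approx.), and ln(47/35.19) = 0.289386.
y * ln(y/mu) = 47 * 0.289386 = 13.601142.
y - mu = 11.81.
D = 2 * (13.601142 - 11.81) = 3.582284, which rounds to 3.5823.

3.5823


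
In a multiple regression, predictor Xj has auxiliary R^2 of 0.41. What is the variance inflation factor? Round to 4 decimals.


Denominator: 1 - 0.41 = 0.59.
VIF = 1 / 0.59 = 1.6949.

1.6949


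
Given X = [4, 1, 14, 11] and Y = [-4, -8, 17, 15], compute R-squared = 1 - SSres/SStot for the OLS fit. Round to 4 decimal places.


After computing the OLS fit (b0=-10.7569, b1=2.1009):
SSres = 12.8899, SStot = 494.0000.
R^2 = 1 - 12.8899/494.0000 = 0.9739.

0.9739


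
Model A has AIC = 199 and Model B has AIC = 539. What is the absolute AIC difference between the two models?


Absolute difference = |199 - 539| = 340.
The model with lower AIC (A) is preferred.

340


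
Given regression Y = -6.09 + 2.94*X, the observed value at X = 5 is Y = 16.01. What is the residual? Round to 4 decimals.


Fitted value at X = 5 is yhat = -6.09 + 2.94*5 = 8.6100.
Residual = 16.01 - 8.6100 = 7.4000.

7.4000


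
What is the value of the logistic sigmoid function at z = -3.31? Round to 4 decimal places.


First, exp(3.3100) = 27.3851.
Then sigma(z) = 1/(1 + 27.3851) = 0.0352.

0.0352


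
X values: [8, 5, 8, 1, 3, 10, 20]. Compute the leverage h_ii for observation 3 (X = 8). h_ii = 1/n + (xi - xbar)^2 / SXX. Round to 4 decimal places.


Compute xbar = 7.8571 with n = 7 observations.
SXX = 230.8571.
Leverage = 1/7 + (8 - 7.8571)^2/230.8571 = 0.1429.

0.1429


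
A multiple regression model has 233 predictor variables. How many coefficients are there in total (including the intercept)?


Each predictor gets one coefficient, plus one intercept.
Total parameters = 233 + 1 = 234.

234


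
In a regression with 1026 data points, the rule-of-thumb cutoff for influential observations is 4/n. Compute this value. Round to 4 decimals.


Cook's distance cutoff = 4/n = 4/1026.
= 0.0039.

0.0039


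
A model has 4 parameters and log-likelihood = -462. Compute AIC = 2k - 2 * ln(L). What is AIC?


AIC = 2*4 - 2*(-462).
= 8 + 924 = 932.

932


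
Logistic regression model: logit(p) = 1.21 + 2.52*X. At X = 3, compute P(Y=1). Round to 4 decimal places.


z = 1.21 + 2.52 * 3 = 8.7700.
Sigmoid: P = 1 / (1 + exp(-8.7700)) = 0.9998.

0.9998


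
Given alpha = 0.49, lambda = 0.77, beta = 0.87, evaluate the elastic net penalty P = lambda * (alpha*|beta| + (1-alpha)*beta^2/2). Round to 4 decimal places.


Compute:
L1 = 0.49 * 0.87 = 0.4263.
L2 = 0.51 * 0.87^2 / 2 = 0.1930.
Penalty = 0.77 * (0.4263 + 0.1930) = 0.4769.

0.4769


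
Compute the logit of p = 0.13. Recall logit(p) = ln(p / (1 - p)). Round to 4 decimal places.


1 - p = 0.87.
p/(1-p) = 0.1494.
logit = ln(0.1494) = -1.9010.

-1.9010


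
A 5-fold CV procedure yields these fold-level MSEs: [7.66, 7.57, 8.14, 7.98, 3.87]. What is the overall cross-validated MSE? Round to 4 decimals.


Add all fold MSEs: 35.2200.
Divide by k = 5: 35.2200/5 = 7.0440.

7.0440


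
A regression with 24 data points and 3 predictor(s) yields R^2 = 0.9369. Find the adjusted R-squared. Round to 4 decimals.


Adjusted R^2 = 1 - (1 - R^2) * (n-1)/(n-p-1).
(1 - R^2) = 0.0631.
(n-1)/(n-p-1) = 23/20.
(1 - R^2) * (n-1) = 0.0631 * 23 = 1.4513.
Divide by (n-p-1): 1.4513 / 20 = 0.0726.
Adj R^2 = 1 - 0.0726 = 0.9274.

0.9274


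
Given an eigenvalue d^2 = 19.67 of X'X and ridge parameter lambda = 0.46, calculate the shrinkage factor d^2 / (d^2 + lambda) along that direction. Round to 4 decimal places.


d^2 + lambda = 19.67 + 0.46 = 20.1300.
Shrinkage factor = 19.67/20.1300 = 0.9771.

0.9771


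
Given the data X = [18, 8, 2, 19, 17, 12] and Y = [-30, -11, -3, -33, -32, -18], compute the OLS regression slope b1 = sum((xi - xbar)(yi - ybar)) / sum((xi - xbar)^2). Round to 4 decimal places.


The sample means are xbar = 12.6667 and ybar = -21.1667.
Compute S_xx = 223.3333 and S_xy = -412.3333.
Slope b1 = S_xy / S_xx = -412.3333 / 223.3333 = -1.8463.

-1.8463


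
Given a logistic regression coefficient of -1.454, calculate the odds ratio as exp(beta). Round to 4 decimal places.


The odds ratio is computed as:
OR = e^(-1.454) = 0.2336.

0.2336


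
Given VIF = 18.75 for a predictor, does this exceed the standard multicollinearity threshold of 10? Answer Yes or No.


Compare VIF = 18.75 to the threshold of 10.
18.75 >= 10, so the answer is Yes.

Yes


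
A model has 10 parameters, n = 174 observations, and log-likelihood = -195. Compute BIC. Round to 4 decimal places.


ln(174) = 5.159055.
k * ln(n) = 10 * 5.159055 = 51.590550.
-2L = 390.
BIC = 51.590550 + 390 = 441.590550, which rounds to 441.5906.

441.5906


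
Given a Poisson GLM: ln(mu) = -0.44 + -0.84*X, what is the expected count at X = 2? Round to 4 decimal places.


Compute eta = -0.44 + -0.84 * 2 = -2.1200.
Apply inverse link: mu = e^-2.1200 = 0.1200.

0.1200


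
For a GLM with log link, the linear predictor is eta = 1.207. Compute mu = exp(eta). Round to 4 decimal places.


The inverse log link gives:
mu = exp(1.207) = 3.3434.

3.3434


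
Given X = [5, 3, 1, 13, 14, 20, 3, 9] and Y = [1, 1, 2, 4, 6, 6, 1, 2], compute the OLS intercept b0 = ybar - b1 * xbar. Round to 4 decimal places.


The slope is b1 = 0.2933.
Sample means are xbar = 8.5000 and ybar = 2.8750.
Intercept: b0 = 2.8750 - (0.2933)(8.5000) = 0.3822.

0.3822


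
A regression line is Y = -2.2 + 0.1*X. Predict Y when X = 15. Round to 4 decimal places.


Substitute X = 15 into the equation:
Y = -2.2 + 0.1 * 15 = -2.2 + 1.5000 = -0.7000.

-0.7000


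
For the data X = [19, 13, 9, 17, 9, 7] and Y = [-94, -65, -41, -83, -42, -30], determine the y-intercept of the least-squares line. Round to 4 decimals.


The slope is b1 = -5.2898.
Sample means are xbar = 12.3333 and ybar = -59.1667.
Intercept: b0 = -59.1667 - (-5.2898)(12.3333) = 6.0739.

6.0739


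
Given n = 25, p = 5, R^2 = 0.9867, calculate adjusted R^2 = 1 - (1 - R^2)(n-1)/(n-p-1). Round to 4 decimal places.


Adjusted R^2 = 1 - (1 - R^2) * (n-1)/(n-p-1).
(1 - R^2) = 0.0133.
(n-1)/(n-p-1) = 24/19.
(1 - R^2) * (n-1) = 0.0133 * 24 = 0.3192.
Divide by (n-p-1): 0.3192 / 19 = 0.0168.
Adj R^2 = 1 - 0.0168 = 0.9832.

0.9832


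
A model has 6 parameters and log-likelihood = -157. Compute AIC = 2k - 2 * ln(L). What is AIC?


AIC = 2*6 - 2*(-157).
= 12 + 314 = 326.

326


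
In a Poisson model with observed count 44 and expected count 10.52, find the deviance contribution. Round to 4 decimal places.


Compute y*ln(y/mu) = 44*ln(44/10.52) = 44*1.430911 = 62.960084.
y - mu = 33.48.
D = 2*(62.960084 - (33.48)) = 58.960168, which rounds to 58.9602.

58.9602


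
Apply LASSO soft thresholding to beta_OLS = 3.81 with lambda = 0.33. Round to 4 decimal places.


Check: |3.81| = 3.81 vs lambda = 0.33.
Since |beta| > lambda, coefficient = sign(beta)*(|beta| - lambda) = 3.4800.
Soft-thresholded coefficient = 3.4800.

3.4800


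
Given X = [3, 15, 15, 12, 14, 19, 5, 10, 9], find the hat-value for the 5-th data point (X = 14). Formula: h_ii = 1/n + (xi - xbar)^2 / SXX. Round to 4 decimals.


n = 9, xbar = 11.3333.
SXX = sum((xi - xbar)^2) = 210.0000.
h = 1/9 + (14 - 11.3333)^2 / 210.0000 = 0.1450.

0.1450


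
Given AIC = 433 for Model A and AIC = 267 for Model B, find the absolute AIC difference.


|AIC_A - AIC_B| = |433 - 267| = 166.
Model B is preferred (lower AIC).

166


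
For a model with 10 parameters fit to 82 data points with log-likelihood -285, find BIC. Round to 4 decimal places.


ln(82) = 4.406719.
k * ln(n) = 10 * 4.406719 = 44.067190.
-2L = 570.
BIC = 44.067190 + 570 = 614.067190, which rounds to 614.0672.

614.0672


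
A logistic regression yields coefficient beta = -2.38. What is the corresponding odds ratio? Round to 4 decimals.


Odds ratio = exp(beta) = exp(-2.38).
= 0.0926.

0.0926


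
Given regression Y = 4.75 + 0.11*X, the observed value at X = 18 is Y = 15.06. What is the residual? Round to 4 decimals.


Compute yhat = 4.75 + (0.11)(18) = 6.7300.
Residual = actual - predicted = 15.06 - 6.7300 = 8.3300.

8.3300


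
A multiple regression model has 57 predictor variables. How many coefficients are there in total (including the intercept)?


Including the intercept, the model has 57 predictor coefficients + 1 intercept.
Total = 58.

58


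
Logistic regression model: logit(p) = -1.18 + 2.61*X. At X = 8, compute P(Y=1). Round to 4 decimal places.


Compute z = -1.18 + (2.61)(8) = 19.7000.
exp(-z) = 0.0000.
P = 1/(1 + 0.0000) = 1.0000.

1.0000


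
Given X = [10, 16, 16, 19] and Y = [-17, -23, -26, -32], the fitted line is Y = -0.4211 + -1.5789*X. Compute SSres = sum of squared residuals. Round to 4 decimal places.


Compute predicted values, then residuals = yi - yhat_i.
Residuals: [-0.7899, 2.6835, -0.3165, -1.5798].
SSres = sum(residual^2) = 10.4211.

10.4211


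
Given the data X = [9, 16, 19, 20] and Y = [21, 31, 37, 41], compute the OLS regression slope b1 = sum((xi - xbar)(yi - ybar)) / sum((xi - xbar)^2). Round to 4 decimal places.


Calculate xbar = 16.0000, ybar = 32.5000.
S_xx = 74.0000, S_xy = 128.0000.
Using b1 = S_xy / S_xx = 128.0000 / 74.0000, we get b1 = 1.7297.

1.7297


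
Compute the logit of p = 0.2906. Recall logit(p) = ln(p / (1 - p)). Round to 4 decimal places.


The odds are p/(1-p) = 0.2906 / 0.7094 = 0.4096.
logit(p) = ln(0.4096) = -0.8925.

-0.8925


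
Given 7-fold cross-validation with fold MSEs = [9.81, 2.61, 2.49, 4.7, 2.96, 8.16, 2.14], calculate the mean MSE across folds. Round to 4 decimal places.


Total MSE across folds = 32.8700.
CV-MSE = 32.8700/7 = 4.6957.

4.6957


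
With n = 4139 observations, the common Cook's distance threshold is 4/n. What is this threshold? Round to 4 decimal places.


Cook's distance cutoff = 4/n = 4/4139.
= 0.0010.

0.0010


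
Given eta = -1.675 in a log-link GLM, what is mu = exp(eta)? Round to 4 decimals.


mu = exp(eta) = exp(-1.675).
= 0.1873.

0.1873


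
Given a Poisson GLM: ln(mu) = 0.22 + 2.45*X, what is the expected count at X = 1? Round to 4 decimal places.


eta = 0.22 + 2.45 * 1 = 2.6700.
mu = exp(2.6700) = 14.4400.

14.4400


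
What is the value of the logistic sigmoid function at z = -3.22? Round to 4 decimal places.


exp(3.2200) = 25.0281.
1 + exp(-z) = 26.0281.
sigmoid = 1/26.0281 = 0.0384.

0.0384


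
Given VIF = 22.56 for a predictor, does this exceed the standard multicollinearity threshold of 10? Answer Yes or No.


Compare VIF = 22.56 to the threshold of 10.
22.56 >= 10, so the answer is Yes.

Yes


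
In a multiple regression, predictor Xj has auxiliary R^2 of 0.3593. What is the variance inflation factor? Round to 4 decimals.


VIF = 1 / (1 - 0.3593).
= 1 / 0.6407 = 1.5608.

1.5608


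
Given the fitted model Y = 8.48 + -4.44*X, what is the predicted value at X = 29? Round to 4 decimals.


Substitute X = 29 into the equation:
Y = 8.48 + -4.44 * 29 = 8.48 + -128.7600 = -120.2800.

-120.2800


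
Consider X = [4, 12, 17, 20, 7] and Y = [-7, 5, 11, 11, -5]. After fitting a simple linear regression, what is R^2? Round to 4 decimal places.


The fitted line is Y = -12.1011 + 1.2584*X.
SSres = 14.1124, SStot = 296.0000.
R^2 = 1 - SSres/SStot = 0.9523.

0.9523


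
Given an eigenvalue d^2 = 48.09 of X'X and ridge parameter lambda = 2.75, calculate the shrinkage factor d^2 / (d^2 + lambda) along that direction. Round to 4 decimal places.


d^2 + lambda = 48.09 + 2.75 = 50.8400.
Shrinkage factor = 48.09/50.8400 = 0.9459.

0.9459


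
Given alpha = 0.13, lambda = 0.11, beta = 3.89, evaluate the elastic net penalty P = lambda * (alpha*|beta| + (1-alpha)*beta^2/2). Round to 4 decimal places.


Compute:
L1 = 0.13 * 3.89 = 0.5057.
L2 = 0.87 * 3.89^2 / 2 = 6.5825.
Penalty = 0.11 * (0.5057 + 6.5825) = 0.7797.

0.7797


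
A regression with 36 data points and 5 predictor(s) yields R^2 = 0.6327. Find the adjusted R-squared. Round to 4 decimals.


Adjusted R^2 = 1 - (1 - R^2) * (n-1)/(n-p-1).
(1 - R^2) = 0.3673.
(n-1)/(n-p-1) = 35/30.
(1 - R^2) * (n-1) = 0.3673 * 35 = 12.8555.
Divide by (n-p-1): 12.8555 / 30 = 0.4285.
Adj R^2 = 1 - 0.4285 = 0.5715.

0.5715


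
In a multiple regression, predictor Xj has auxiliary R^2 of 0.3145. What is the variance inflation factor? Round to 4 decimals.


Using VIF = 1/(1 - R^2_j):
1 - 0.3145 = 0.6855.
VIF = 1.4588.

1.4588


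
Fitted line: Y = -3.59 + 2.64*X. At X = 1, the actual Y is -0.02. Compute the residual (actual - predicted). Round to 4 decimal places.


Fitted value at X = 1 is yhat = -3.59 + 2.64*1 = -0.9500.
Residual = -0.02 - -0.9500 = 0.9300.

0.9300


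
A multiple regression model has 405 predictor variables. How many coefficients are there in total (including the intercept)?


Total coefficients = number of predictors + 1 (for the intercept).
= 405 + 1 = 406.

406


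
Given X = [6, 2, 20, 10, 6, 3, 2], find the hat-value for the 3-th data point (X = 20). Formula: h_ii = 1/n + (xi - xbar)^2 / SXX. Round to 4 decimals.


n = 7, xbar = 7.0000.
SXX = sum((xi - xbar)^2) = 246.0000.
h = 1/7 + (20 - 7.0000)^2 / 246.0000 = 0.8298.

0.8298


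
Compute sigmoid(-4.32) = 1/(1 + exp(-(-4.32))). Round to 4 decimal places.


Compute exp(4.3200) = 75.1886.
Sigmoid = 1 / (1 + 75.1886) = 1 / 76.1886 = 0.0131.

0.0131


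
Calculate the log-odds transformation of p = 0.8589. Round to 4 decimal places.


1 - p = 0.1411.
p/(1-p) = 6.0872.
logit = ln(6.0872) = 1.8062.

1.8062


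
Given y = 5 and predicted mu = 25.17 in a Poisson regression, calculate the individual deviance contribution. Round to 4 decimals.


Compute y*ln(y/mu) = 5*ln(5/25.17) = 5*-1.616215 = -8.081075.
y - mu = -20.17.
D = 2*(-8.081075 - (-20.17)) = 24.177850, which rounds to 24.1779.

24.1779


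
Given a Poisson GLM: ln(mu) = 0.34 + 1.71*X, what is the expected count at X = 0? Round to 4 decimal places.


Compute eta = 0.34 + 1.71 * 0 = 0.3400.
Apply inverse link: mu = e^0.3400 = 1.4049.

1.4049


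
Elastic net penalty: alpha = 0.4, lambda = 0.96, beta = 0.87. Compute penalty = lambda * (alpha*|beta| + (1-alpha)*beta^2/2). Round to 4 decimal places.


alpha * |beta| = 0.4 * 0.87 = 0.3480.
(1-alpha) * beta^2/2 = 0.6 * 0.7569/2 = 0.2271.
Total = 0.96 * (0.3480 + 0.2271) = 0.5521.

0.5521


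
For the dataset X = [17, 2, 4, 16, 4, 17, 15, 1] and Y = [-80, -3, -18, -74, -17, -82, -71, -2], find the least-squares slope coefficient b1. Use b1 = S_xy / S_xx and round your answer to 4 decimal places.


Calculate xbar = 9.5000, ybar = -43.3750.
S_xx = 374.0000, S_xy = -1854.5000.
Using b1 = S_xy / S_xx = -1854.5000 / 374.0000, we get b1 = -4.9586.

-4.9586


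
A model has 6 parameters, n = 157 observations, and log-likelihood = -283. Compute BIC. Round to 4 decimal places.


k * ln(n) = 6 * ln(157) = 6 * 5.056246 = 30.337476.
-2 * loglik = -2 * (-283) = 566.
BIC = 30.337476 + 566 = 596.337476, which rounds to 596.3375.

596.3375


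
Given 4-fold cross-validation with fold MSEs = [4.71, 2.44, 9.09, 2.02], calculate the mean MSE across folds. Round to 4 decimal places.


Add all fold MSEs: 18.2600.
Divide by k = 4: 18.2600/4 = 4.5650.

4.5650


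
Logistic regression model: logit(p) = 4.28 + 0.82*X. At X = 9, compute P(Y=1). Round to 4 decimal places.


Linear predictor: z = 4.28 + 0.82 * 9 = 11.6600.
P = 1/(1 + exp(-11.6600)) = 1/(1 + 0.0000) = 1.0000.

1.0000


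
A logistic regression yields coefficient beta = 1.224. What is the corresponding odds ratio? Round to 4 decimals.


Odds ratio = exp(beta) = exp(1.224).
= 3.4008.

3.4008


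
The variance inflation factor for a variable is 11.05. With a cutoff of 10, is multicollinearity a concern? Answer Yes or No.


Compare VIF = 11.05 to the threshold of 10.
11.05 >= 10, so the answer is Yes.

Yes


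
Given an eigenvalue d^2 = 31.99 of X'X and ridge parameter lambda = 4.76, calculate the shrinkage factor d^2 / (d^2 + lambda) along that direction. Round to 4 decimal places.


Denominator = d^2 + lambda = 31.99 + 4.76 = 36.7500.
Shrinkage = 31.99 / 36.7500 = 0.8705.

0.8705


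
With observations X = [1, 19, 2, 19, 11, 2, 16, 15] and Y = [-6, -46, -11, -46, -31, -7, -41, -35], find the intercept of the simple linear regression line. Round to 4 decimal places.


Compute b1 = -2.1928 from the OLS formula.
With xbar = 10.6250 and ybar = -27.8750, the intercept is:
b0 = -27.8750 - -2.1928 * 10.6250 = -4.5766.

-4.5766
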